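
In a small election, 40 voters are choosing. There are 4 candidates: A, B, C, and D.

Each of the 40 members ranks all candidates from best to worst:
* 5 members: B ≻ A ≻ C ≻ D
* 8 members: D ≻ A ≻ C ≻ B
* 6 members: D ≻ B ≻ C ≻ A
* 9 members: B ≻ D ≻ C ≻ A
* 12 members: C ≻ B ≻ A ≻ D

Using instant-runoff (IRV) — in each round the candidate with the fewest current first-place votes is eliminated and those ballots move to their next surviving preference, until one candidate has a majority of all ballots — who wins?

B

Round 1: A 0, B 14, C 12, D 14. A eliminated.
Round 2: B 14, C 12, D 14. C eliminated.
Round 3: B 26, D 14. B has a majority (≥21).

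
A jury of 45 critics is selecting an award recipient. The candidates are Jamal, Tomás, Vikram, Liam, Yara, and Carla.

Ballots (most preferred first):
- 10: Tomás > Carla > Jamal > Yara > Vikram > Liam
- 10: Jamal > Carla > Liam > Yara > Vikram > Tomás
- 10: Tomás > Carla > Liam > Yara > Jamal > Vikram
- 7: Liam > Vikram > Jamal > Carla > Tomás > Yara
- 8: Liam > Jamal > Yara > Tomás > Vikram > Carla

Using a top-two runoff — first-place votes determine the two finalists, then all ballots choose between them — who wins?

Liam

Round 1 first-place votes: Jamal 10, Tomás 20, Vikram 0, Liam 15, Yara 0, Carla 0. Tomás and Liam advance.
Runoff: Tomás is ranked above Liam on 20 ballots, Liam above Tomás on 25.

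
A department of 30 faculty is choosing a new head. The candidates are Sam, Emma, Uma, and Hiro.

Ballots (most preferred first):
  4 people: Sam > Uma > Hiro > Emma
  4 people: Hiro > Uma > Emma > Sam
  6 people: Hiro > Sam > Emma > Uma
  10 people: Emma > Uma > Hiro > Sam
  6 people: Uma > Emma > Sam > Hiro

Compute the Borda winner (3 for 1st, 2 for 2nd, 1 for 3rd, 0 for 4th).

Uma

Sam: 4×3 + 4×0 + 6×2 + 10×0 + 6×1 = 30
Emma: 4×0 + 4×1 + 6×1 + 10×3 + 6×2 = 52
Uma: 4×2 + 4×2 + 6×0 + 10×2 + 6×3 = 54
Hiro: 4×1 + 4×3 + 6×3 + 10×1 + 6×0 = 44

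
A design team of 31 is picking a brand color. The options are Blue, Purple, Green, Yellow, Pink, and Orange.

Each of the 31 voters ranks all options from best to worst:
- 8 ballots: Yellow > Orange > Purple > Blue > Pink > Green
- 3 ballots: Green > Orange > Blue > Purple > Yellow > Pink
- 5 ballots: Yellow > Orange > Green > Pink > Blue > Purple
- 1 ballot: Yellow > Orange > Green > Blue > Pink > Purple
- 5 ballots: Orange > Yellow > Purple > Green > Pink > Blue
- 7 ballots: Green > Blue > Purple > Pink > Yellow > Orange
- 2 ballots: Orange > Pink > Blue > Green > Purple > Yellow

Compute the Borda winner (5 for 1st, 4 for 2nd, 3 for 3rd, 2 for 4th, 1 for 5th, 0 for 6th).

Blue: 8×2 + 3×3 + 5×1 + 1×2 + 5×0 + 7×4 + 2×3 = 66
Purple: 8×3 + 3×2 + 5×0 + 1×0 + 5×3 + 7×3 + 2×1 = 68
Green: 8×0 + 3×5 + 5×3 + 1×3 + 5×2 + 7×5 + 2×2 = 82
Yellow: 8×5 + 3×1 + 5×5 + 1×5 + 5×4 + 7×1 + 2×0 = 100
Pink: 8×1 + 3×0 + 5×2 + 1×1 + 5×1 + 7×2 + 2×4 = 46
Orange: 8×4 + 3×4 + 5×4 + 1×4 + 5×5 + 7×0 + 2×5 = 103

Orange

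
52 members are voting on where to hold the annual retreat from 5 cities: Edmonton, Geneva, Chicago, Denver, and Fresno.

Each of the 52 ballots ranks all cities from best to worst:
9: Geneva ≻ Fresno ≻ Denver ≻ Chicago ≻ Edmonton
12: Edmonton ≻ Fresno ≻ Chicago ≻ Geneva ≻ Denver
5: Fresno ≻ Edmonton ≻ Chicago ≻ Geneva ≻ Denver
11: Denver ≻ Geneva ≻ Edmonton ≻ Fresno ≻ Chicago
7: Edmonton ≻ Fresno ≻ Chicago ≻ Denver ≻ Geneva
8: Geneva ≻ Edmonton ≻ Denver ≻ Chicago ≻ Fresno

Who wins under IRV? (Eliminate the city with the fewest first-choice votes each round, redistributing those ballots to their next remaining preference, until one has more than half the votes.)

Geneva

Round 1: Edmonton 19, Geneva 17, Chicago 0, Denver 11, Fresno 5. Chicago eliminated.
Round 2: Edmonton 19, Geneva 17, Denver 11, Fresno 5. Fresno eliminated.
Round 3: Edmonton 24, Geneva 17, Denver 11. Denver eliminated.
Round 4: Edmonton 24, Geneva 28. Geneva has a majority (≥27).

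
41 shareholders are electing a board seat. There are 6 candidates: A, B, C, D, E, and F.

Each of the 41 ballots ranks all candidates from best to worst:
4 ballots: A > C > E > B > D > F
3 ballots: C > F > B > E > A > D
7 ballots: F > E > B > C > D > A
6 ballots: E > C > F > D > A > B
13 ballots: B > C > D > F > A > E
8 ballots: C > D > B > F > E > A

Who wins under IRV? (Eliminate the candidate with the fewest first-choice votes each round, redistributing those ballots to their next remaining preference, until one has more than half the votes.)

Round 1: A 4, B 13, C 11, D 0, E 6, F 7. D eliminated.
Round 2: A 4, B 13, C 11, E 6, F 7. A eliminated.
Round 3: B 13, C 15, E 6, F 7. E eliminated.
Round 4: B 13, C 21, F 7. C has a majority (≥21).

C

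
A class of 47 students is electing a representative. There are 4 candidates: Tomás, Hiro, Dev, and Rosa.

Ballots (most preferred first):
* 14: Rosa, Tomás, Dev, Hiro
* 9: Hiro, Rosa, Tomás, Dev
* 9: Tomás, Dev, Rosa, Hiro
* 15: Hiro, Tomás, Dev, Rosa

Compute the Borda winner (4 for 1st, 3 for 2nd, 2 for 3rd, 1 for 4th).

Tomás: 14×3 + 9×2 + 9×4 + 15×3 = 141
Hiro: 14×1 + 9×4 + 9×1 + 15×4 = 119
Dev: 14×2 + 9×1 + 9×3 + 15×2 = 94
Rosa: 14×4 + 9×3 + 9×2 + 15×1 = 116

Tomás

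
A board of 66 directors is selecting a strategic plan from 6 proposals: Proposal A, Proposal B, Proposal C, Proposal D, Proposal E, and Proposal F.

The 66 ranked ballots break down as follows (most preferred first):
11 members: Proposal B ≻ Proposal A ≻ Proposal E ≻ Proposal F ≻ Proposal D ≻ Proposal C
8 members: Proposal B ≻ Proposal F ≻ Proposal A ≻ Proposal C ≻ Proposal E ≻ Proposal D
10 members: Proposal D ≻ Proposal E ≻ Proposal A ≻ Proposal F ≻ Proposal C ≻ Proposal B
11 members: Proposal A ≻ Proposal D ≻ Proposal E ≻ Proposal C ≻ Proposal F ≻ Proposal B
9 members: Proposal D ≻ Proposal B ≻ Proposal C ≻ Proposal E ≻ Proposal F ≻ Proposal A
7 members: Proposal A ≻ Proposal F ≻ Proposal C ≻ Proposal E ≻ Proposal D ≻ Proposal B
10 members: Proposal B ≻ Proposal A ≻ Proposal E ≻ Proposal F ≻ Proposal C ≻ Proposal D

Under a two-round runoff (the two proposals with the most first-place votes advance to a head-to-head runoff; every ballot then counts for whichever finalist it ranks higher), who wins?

Proposal D

Round 1 first-place votes: Proposal A 18, Proposal B 29, Proposal C 0, Proposal D 19, Proposal E 0, Proposal F 0. Proposal B and Proposal D advance.
Runoff: Proposal B is ranked above Proposal D on 29 ballots, Proposal D above Proposal B on 37.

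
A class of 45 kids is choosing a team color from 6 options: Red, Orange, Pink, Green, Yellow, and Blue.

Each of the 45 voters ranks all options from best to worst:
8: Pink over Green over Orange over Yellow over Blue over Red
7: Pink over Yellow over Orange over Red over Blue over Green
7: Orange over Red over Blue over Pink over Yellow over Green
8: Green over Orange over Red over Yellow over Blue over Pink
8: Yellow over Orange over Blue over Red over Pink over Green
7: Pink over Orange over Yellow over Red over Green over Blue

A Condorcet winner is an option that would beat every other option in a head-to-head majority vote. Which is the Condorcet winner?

Orange

Orange vs Red: 45–0
Orange vs Pink: 23–22
Orange vs Green: 29–16
Orange vs Yellow: 30–15
Orange vs Blue: 45–0
Orange beats every other option.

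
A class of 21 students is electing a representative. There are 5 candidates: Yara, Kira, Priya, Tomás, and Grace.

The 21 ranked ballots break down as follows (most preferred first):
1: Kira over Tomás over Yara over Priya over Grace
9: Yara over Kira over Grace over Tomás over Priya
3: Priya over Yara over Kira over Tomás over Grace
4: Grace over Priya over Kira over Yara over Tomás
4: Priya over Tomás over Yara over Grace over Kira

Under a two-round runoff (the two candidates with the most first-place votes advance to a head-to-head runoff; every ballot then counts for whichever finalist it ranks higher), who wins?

Priya

Round 1 first-place votes: Yara 9, Kira 1, Priya 7, Tomás 0, Grace 4. Yara and Priya advance.
Runoff: Yara is ranked above Priya on 10 ballots, Priya above Yara on 11.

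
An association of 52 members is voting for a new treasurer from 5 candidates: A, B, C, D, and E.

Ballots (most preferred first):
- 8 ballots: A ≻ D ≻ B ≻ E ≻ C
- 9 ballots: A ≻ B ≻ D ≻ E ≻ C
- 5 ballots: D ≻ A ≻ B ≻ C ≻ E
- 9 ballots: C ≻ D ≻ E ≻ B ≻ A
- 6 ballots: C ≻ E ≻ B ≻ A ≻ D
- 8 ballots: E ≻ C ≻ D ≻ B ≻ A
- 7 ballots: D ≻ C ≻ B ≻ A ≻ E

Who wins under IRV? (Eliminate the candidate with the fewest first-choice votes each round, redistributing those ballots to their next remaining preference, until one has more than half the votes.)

C

Round 1: A 17, B 0, C 15, D 12, E 8. B eliminated.
Round 2: A 17, C 15, D 12, E 8. E eliminated.
Round 3: A 17, C 23, D 12. D eliminated.
Round 4: A 22, C 30. C has a majority (≥27).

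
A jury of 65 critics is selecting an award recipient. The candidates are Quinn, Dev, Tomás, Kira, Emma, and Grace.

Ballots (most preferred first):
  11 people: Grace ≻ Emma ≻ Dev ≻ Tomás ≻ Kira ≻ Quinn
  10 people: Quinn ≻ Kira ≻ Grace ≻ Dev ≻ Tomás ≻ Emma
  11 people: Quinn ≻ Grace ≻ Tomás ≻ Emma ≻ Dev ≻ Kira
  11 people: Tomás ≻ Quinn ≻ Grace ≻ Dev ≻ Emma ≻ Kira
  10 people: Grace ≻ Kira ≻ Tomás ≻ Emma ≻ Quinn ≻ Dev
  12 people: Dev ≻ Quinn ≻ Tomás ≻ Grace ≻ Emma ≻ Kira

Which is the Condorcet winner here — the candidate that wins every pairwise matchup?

Quinn vs Dev: 42–23
Quinn vs Tomás: 33–32
Quinn vs Kira: 44–21
Quinn vs Emma: 44–21
Quinn vs Grace: 44–21
Quinn beats every other candidate.

Quinn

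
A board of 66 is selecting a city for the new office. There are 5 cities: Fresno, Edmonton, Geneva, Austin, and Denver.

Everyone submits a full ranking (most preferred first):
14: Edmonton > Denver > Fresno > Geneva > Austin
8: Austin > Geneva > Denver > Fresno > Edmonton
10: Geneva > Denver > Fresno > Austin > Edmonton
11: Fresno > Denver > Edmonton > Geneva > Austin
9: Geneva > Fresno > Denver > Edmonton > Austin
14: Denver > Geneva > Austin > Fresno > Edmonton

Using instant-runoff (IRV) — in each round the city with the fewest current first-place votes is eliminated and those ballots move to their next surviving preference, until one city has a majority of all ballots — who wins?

Denver

Round 1: Fresno 11, Edmonton 14, Geneva 19, Austin 8, Denver 14. Austin eliminated.
Round 2: Fresno 11, Edmonton 14, Geneva 27, Denver 14. Fresno eliminated.
Round 3: Edmonton 14, Geneva 27, Denver 25. Edmonton eliminated.
Round 4: Geneva 27, Denver 39. Denver has a majority (≥34).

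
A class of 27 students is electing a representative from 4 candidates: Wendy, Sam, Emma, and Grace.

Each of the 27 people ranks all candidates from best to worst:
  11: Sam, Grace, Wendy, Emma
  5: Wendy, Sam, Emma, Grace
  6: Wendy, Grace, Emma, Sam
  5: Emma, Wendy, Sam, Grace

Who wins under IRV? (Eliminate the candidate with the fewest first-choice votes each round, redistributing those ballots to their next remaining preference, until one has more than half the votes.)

Round 1: Wendy 11, Sam 11, Emma 5, Grace 0. Grace eliminated.
Round 2: Wendy 11, Sam 11, Emma 5. Emma eliminated.
Round 3: Wendy 16, Sam 11. Wendy has a majority (≥14).

Wendy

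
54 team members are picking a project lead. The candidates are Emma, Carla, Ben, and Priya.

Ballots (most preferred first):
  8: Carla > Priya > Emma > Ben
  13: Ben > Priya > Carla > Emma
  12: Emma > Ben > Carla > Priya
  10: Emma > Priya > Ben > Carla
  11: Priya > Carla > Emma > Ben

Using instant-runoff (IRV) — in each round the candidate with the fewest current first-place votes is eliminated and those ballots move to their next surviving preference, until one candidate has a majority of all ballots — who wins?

Priya

Round 1: Emma 22, Carla 8, Ben 13, Priya 11. Carla eliminated.
Round 2: Emma 22, Ben 13, Priya 19. Ben eliminated.
Round 3: Emma 22, Priya 32. Priya has a majority (≥28).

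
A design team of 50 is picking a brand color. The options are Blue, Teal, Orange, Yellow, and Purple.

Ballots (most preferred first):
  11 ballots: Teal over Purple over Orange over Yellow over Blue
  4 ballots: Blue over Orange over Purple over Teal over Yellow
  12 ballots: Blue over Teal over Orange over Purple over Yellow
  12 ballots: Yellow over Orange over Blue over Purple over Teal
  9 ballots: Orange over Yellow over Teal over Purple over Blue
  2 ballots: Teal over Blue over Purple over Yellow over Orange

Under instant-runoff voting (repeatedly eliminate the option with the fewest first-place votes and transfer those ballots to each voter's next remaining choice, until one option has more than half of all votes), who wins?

Yellow

Round 1: Blue 16, Teal 13, Orange 9, Yellow 12, Purple 0. Purple eliminated.
Round 2: Blue 16, Teal 13, Orange 9, Yellow 12. Orange eliminated.
Round 3: Blue 16, Teal 13, Yellow 21. Teal eliminated.
Round 4: Blue 18, Yellow 32. Yellow has a majority (≥26).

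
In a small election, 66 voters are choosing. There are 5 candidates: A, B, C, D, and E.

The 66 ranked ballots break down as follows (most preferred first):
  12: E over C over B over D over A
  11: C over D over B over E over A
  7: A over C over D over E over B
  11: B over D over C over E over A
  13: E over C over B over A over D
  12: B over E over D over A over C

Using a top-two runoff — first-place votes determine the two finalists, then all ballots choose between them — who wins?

B

Round 1 first-place votes: A 7, B 23, C 11, D 0, E 25. E and B advance.
Runoff: E is ranked above B on 32 ballots, B above E on 34.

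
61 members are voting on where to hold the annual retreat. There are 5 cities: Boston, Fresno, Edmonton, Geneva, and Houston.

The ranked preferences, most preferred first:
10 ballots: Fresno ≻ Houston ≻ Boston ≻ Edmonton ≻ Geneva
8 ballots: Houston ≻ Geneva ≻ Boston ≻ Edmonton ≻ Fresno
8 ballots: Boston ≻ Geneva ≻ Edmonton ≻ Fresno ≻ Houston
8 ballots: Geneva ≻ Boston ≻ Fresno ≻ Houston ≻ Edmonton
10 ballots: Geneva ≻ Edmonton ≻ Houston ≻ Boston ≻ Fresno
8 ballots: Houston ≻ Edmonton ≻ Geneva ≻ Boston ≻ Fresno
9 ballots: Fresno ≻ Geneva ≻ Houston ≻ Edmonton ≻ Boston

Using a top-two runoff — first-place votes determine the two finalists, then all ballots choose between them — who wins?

Geneva

Round 1 first-place votes: Boston 8, Fresno 19, Edmonton 0, Geneva 18, Houston 16. Fresno and Geneva advance.
Runoff: Fresno is ranked above Geneva on 19 ballots, Geneva above Fresno on 42.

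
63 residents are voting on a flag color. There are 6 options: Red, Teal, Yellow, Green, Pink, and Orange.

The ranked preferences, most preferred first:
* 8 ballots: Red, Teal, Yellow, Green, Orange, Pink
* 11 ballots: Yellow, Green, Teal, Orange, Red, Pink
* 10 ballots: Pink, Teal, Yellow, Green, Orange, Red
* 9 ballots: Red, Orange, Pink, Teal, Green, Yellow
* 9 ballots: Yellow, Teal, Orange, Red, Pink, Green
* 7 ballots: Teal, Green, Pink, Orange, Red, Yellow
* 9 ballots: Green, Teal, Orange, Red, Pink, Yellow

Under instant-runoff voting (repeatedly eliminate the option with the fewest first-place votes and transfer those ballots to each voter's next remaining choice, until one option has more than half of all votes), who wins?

Red

Round 1: Red 17, Teal 7, Yellow 20, Green 9, Pink 10, Orange 0. Orange eliminated.
Round 2: Red 17, Teal 7, Yellow 20, Green 9, Pink 10. Teal eliminated.
Round 3: Red 17, Yellow 20, Green 16, Pink 10. Pink eliminated.
Round 4: Red 17, Yellow 30, Green 16. Green eliminated.
Round 5: Red 33, Yellow 30. Red has a majority (≥32).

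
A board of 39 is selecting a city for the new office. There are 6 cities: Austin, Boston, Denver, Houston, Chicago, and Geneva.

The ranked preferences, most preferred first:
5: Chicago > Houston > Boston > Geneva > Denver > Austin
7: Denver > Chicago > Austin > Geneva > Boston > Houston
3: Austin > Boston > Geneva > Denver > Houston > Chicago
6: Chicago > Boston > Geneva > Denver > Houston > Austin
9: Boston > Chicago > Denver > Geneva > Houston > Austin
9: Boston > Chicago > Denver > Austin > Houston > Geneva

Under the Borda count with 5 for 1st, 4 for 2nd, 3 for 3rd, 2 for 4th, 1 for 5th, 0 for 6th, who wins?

Austin: 5×0 + 7×3 + 3×5 + 6×0 + 9×0 + 9×2 = 54
Boston: 5×3 + 7×1 + 3×4 + 6×4 + 9×5 + 9×5 = 148
Denver: 5×1 + 7×5 + 3×2 + 6×2 + 9×3 + 9×3 = 112
Houston: 5×4 + 7×0 + 3×1 + 6×1 + 9×1 + 9×1 = 47
Chicago: 5×5 + 7×4 + 3×0 + 6×5 + 9×4 + 9×4 = 155
Geneva: 5×2 + 7×2 + 3×3 + 6×3 + 9×2 + 9×0 = 69

Chicago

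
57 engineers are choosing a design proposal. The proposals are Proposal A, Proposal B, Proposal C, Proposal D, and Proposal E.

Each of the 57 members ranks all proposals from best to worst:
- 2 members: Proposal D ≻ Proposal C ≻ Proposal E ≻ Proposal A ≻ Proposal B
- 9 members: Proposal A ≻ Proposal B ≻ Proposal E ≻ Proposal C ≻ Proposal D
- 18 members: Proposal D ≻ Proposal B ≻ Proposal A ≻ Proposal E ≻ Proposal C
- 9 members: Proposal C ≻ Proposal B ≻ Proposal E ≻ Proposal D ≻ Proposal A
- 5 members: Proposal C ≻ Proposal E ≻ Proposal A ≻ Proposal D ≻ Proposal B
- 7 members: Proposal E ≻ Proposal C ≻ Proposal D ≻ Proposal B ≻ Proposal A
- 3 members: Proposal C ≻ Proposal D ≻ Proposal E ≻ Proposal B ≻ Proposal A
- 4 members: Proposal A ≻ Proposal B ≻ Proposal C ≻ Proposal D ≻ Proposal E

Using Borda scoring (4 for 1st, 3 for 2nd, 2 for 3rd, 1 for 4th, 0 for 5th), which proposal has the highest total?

Proposal A: 2×1 + 9×4 + 18×2 + 9×0 + 5×2 + 7×0 + 3×0 + 4×4 = 100
Proposal B: 2×0 + 9×3 + 18×3 + 9×3 + 5×0 + 7×1 + 3×1 + 4×3 = 130
Proposal C: 2×3 + 9×1 + 18×0 + 9×4 + 5×4 + 7×3 + 3×4 + 4×2 = 112
Proposal D: 2×4 + 9×0 + 18×4 + 9×1 + 5×1 + 7×2 + 3×3 + 4×1 = 121
Proposal E: 2×2 + 9×2 + 18×1 + 9×2 + 5×3 + 7×4 + 3×2 + 4×0 = 107

Proposal B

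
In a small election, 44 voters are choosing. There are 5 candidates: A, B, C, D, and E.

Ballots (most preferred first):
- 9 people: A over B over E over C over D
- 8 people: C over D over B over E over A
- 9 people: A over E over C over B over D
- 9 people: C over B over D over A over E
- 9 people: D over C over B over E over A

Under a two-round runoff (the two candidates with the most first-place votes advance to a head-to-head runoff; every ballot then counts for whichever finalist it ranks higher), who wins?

Round 1 first-place votes: A 18, B 0, C 17, D 9, E 0. A and C advance.
Runoff: A is ranked above C on 18 ballots, C above A on 26.

C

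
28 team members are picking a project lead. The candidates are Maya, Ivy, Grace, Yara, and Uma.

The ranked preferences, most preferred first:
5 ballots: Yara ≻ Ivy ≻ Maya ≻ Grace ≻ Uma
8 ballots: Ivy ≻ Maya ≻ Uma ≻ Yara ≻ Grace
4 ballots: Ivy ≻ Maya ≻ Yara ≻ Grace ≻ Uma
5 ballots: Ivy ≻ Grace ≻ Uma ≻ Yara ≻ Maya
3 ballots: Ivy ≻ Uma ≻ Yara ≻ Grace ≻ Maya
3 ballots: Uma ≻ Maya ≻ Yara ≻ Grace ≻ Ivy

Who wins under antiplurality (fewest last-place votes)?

Yara

Last-place votes: Maya 8, Ivy 3, Grace 8, Yara 0, Uma 9.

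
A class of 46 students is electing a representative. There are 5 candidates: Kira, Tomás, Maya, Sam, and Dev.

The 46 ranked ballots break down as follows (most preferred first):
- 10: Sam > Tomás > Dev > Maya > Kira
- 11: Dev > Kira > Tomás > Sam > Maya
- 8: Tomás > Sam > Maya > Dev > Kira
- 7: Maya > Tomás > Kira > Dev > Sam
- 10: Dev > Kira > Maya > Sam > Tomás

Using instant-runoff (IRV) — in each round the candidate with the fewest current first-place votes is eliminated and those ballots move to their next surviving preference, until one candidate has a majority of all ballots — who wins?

Tomás

Round 1: Kira 0, Tomás 8, Maya 7, Sam 10, Dev 21. Kira eliminated.
Round 2: Tomás 8, Maya 7, Sam 10, Dev 21. Maya eliminated.
Round 3: Tomás 15, Sam 10, Dev 21. Sam eliminated.
Round 4: Tomás 25, Dev 21. Tomás has a majority (≥24).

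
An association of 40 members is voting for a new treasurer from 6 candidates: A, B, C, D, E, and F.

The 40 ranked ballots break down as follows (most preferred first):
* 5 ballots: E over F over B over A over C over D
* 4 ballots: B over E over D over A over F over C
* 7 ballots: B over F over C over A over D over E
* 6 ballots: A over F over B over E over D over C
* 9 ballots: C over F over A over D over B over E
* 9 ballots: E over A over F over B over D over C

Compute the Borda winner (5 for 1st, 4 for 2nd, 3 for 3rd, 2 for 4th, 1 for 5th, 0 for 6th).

A: 5×2 + 4×2 + 7×2 + 6×5 + 9×3 + 9×4 = 125
B: 5×3 + 4×5 + 7×5 + 6×3 + 9×1 + 9×2 = 115
C: 5×1 + 4×0 + 7×3 + 6×0 + 9×5 + 9×0 = 71
D: 5×0 + 4×3 + 7×1 + 6×1 + 9×2 + 9×1 = 52
E: 5×5 + 4×4 + 7×0 + 6×2 + 9×0 + 9×5 = 98
F: 5×4 + 4×1 + 7×4 + 6×4 + 9×4 + 9×3 = 139

F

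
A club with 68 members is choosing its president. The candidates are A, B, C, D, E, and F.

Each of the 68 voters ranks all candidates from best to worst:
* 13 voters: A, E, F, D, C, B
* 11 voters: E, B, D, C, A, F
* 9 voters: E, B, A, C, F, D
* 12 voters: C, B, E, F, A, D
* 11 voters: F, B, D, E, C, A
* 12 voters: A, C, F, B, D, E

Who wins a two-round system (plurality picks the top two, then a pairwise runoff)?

Round 1 first-place votes: A 25, B 0, C 12, D 0, E 20, F 11. A and E advance.
Runoff: A is ranked above E on 25 ballots, E above A on 43.

E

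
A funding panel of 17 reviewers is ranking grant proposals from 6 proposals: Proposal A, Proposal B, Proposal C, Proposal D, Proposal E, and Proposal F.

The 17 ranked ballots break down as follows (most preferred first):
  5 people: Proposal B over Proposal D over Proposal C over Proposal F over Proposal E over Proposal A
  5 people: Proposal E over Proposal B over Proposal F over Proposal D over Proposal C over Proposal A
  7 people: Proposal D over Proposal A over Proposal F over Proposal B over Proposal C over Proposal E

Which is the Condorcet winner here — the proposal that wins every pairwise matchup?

Proposal B vs Proposal A: 10–7
Proposal B vs Proposal C: 17–0
Proposal B vs Proposal D: 10–7
Proposal B vs Proposal E: 12–5
Proposal B vs Proposal F: 10–7
Proposal B beats every other proposal.

Proposal B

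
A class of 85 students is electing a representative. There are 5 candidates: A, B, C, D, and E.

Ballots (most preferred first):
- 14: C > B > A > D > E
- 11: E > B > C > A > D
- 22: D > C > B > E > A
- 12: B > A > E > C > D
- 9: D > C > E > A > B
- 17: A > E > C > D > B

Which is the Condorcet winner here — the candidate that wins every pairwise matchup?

C vs A: 56–29
C vs B: 62–23
C vs D: 54–31
C vs E: 45–40
C beats every other candidate.

C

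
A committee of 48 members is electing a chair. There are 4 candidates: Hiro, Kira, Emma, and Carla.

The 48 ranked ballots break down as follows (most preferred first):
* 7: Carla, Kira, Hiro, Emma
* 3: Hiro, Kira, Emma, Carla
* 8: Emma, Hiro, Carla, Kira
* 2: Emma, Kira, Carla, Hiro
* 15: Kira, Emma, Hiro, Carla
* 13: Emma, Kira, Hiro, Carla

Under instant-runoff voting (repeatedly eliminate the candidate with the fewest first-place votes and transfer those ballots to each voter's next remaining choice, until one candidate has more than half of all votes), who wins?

Round 1: Hiro 3, Kira 15, Emma 23, Carla 7. Hiro eliminated.
Round 2: Kira 18, Emma 23, Carla 7. Carla eliminated.
Round 3: Kira 25, Emma 23. Kira has a majority (≥25).

Kira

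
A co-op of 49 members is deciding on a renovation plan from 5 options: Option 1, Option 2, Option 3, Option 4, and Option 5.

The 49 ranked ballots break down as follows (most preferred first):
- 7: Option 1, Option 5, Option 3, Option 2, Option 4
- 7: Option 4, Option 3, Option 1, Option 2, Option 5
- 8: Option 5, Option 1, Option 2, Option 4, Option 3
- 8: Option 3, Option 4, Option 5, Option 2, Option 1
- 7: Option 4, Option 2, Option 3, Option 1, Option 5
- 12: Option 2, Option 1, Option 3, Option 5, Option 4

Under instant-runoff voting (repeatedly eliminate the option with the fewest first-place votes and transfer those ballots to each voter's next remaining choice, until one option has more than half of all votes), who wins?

Round 1: Option 1 7, Option 2 12, Option 3 8, Option 4 14, Option 5 8. Option 1 eliminated.
Round 2: Option 2 12, Option 3 8, Option 4 14, Option 5 15. Option 3 eliminated.
Round 3: Option 2 12, Option 4 22, Option 5 15. Option 2 eliminated.
Round 4: Option 4 22, Option 5 27. Option 5 has a majority (≥25).

Option 5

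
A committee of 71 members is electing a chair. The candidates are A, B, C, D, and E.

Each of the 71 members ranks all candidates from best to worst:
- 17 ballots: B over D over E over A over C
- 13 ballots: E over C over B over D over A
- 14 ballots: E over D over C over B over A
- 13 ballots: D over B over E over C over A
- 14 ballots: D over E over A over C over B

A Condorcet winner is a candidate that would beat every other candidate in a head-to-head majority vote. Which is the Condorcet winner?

D vs A: 71–0
D vs B: 41–30
D vs C: 58–13
D vs E: 44–27
D beats every other candidate.

D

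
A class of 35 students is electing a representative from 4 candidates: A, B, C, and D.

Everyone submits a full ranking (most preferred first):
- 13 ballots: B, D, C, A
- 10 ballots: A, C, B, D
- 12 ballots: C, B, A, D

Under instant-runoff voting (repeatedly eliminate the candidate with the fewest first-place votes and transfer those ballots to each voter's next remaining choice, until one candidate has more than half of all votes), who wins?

C

Round 1: A 10, B 13, C 12, D 0. D eliminated.
Round 2: A 10, B 13, C 12. A eliminated.
Round 3: B 13, C 22. C has a majority (≥18).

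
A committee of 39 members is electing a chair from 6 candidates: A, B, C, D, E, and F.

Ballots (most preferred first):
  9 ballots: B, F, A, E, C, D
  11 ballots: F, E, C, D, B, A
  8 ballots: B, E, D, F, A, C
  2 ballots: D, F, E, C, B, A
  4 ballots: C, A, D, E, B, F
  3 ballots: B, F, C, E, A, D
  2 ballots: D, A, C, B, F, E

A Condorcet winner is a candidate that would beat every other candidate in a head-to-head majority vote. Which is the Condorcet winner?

B vs A: 33–6
B vs C: 20–19
B vs D: 20–19
B vs E: 22–17
B vs F: 26–13
B beats every other candidate.

B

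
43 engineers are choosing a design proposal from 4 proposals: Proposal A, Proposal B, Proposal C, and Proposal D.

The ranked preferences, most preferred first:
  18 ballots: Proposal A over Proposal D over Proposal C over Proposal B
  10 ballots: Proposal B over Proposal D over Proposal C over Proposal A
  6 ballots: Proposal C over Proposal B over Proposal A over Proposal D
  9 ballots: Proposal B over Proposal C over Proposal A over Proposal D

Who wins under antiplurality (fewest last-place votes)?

Proposal C

Last-place votes: Proposal A 10, Proposal B 18, Proposal C 0, Proposal D 15.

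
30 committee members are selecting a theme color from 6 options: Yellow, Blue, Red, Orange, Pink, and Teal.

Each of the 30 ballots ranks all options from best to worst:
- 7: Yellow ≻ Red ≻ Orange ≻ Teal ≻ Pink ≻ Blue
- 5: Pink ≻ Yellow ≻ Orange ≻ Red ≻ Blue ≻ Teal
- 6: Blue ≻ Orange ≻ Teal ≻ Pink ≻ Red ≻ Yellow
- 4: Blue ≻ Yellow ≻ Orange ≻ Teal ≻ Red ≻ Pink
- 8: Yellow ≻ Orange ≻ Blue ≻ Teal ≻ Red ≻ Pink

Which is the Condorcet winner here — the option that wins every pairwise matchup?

Yellow vs Blue: 20–10
Yellow vs Red: 24–6
Yellow vs Orange: 24–6
Yellow vs Pink: 19–11
Yellow vs Teal: 24–6
Yellow beats every other option.

Yellow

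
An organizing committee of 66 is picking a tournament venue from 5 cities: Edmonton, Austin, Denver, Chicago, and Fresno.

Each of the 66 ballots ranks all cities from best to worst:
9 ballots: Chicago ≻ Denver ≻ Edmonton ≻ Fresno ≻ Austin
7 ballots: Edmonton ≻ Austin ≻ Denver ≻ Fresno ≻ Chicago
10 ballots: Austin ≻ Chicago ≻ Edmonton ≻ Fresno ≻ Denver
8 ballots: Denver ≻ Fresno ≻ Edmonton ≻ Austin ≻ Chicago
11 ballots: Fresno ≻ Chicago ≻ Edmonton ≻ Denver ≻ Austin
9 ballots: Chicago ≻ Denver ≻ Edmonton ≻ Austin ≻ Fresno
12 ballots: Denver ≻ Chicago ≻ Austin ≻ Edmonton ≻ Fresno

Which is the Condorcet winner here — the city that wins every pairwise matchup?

Chicago

Chicago vs Edmonton: 51–15
Chicago vs Austin: 41–25
Chicago vs Denver: 39–27
Chicago vs Fresno: 40–26
Chicago beats every other city.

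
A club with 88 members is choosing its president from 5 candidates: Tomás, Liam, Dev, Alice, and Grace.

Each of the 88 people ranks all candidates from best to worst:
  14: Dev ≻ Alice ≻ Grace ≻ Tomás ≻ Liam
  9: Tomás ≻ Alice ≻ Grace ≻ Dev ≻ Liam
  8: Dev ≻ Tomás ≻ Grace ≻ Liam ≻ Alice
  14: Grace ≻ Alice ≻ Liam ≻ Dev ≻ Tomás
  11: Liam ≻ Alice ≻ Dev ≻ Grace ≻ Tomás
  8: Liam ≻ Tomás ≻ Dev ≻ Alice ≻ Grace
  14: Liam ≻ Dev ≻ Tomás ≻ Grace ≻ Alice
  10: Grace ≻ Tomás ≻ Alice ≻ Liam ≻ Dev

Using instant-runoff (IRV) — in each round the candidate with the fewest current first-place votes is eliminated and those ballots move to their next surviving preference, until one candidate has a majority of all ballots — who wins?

Round 1: Tomás 9, Liam 33, Dev 22, Alice 0, Grace 24. Alice eliminated.
Round 2: Tomás 9, Liam 33, Dev 22, Grace 24. Tomás eliminated.
Round 3: Liam 33, Dev 22, Grace 33. Dev eliminated.
Round 4: Liam 33, Grace 55. Grace has a majority (≥45).

Grace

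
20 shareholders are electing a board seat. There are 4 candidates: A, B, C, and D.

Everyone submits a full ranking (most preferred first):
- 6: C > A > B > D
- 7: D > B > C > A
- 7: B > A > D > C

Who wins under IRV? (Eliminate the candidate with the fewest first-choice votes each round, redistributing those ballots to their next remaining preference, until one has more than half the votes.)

Round 1: A 0, B 7, C 6, D 7. A eliminated.
Round 2: B 7, C 6, D 7. C eliminated.
Round 3: B 13, D 7. B has a majority (≥11).

B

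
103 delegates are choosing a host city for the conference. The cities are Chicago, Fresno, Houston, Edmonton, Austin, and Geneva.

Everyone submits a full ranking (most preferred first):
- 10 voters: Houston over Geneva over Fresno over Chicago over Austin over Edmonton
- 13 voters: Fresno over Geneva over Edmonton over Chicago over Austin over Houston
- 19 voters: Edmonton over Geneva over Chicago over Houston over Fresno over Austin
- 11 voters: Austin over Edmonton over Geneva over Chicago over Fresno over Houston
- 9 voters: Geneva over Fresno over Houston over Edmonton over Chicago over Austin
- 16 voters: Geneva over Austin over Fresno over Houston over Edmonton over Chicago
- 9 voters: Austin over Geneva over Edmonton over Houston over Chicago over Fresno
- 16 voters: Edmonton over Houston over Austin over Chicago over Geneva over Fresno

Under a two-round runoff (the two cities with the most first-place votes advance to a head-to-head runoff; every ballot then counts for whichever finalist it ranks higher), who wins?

Geneva

Round 1 first-place votes: Chicago 0, Fresno 13, Houston 10, Edmonton 35, Austin 20, Geneva 25. Edmonton and Geneva advance.
Runoff: Edmonton is ranked above Geneva on 46 ballots, Geneva above Edmonton on 57.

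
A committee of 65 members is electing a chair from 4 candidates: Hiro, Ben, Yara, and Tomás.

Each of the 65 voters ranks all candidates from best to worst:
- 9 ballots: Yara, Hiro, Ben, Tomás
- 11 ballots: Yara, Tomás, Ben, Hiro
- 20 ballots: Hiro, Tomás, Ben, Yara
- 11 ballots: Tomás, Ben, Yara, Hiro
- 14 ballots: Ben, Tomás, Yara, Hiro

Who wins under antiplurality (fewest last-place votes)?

Ben

Last-place votes: Hiro 36, Ben 0, Yara 20, Tomás 9.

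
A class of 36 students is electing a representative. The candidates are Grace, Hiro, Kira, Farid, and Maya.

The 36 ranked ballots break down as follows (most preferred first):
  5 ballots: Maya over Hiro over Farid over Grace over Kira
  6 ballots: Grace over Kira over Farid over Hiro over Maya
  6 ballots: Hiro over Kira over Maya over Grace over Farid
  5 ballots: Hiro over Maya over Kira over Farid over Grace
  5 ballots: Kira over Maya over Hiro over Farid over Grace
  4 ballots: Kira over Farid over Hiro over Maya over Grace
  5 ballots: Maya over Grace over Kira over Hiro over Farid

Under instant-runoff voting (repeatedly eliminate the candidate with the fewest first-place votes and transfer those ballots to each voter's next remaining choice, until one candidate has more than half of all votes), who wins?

Kira

Round 1: Grace 6, Hiro 11, Kira 9, Farid 0, Maya 10. Farid eliminated.
Round 2: Grace 6, Hiro 11, Kira 9, Maya 10. Grace eliminated.
Round 3: Hiro 11, Kira 15, Maya 10. Maya eliminated.
Round 4: Hiro 16, Kira 20. Kira has a majority (≥19).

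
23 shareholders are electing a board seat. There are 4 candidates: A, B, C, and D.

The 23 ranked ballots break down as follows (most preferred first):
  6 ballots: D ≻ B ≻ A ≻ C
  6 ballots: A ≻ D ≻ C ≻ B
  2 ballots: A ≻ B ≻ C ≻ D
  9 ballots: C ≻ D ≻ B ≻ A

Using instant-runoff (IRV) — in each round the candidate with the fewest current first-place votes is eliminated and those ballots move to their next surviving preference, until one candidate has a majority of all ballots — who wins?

A

Round 1: A 8, B 0, C 9, D 6. B eliminated.
Round 2: A 8, C 9, D 6. D eliminated.
Round 3: A 14, C 9. A has a majority (≥12).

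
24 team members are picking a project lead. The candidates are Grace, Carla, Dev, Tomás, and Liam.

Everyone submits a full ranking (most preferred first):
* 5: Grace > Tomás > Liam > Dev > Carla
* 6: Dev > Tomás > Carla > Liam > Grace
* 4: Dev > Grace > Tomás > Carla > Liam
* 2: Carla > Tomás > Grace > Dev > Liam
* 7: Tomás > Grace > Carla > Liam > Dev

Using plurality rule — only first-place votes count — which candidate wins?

Dev

First-place votes: Grace 5, Carla 2, Dev 10, Tomás 7, Liam 0.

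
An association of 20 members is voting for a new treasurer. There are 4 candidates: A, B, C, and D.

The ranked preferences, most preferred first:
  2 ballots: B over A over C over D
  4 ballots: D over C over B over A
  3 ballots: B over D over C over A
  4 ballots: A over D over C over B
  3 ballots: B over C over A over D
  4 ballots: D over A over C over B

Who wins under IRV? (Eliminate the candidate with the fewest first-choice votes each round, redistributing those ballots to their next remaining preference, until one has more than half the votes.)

Round 1: A 4, B 8, C 0, D 8. C eliminated.
Round 2: A 4, B 8, D 8. A eliminated.
Round 3: B 8, D 12. D has a majority (≥11).

D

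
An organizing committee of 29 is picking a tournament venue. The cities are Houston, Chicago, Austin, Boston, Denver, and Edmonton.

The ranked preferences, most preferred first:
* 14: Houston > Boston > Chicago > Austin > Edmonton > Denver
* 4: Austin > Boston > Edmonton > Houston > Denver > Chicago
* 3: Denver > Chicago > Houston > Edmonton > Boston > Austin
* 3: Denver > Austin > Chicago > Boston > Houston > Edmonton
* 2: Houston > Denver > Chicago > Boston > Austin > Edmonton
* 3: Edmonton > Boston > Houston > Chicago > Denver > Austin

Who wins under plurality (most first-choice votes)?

Houston

First-place votes: Houston 16, Chicago 0, Austin 4, Boston 0, Denver 6, Edmonton 3.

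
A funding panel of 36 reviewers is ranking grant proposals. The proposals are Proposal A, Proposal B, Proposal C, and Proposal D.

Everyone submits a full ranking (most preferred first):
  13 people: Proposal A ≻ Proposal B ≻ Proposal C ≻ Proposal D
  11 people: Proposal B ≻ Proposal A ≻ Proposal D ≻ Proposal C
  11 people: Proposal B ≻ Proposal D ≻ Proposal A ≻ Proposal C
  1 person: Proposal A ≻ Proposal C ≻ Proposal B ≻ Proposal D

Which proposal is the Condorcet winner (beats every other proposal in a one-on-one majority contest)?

Proposal B

Proposal B vs Proposal A: 22–14
Proposal B vs Proposal C: 35–1
Proposal B vs Proposal D: 36–0
Proposal B beats every other proposal.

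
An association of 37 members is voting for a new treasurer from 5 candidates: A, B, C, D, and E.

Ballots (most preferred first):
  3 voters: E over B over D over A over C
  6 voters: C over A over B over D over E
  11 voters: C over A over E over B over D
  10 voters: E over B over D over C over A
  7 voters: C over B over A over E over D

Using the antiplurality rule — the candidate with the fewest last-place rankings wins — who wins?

B

Last-place votes: A 10, B 0, C 3, D 18, E 6.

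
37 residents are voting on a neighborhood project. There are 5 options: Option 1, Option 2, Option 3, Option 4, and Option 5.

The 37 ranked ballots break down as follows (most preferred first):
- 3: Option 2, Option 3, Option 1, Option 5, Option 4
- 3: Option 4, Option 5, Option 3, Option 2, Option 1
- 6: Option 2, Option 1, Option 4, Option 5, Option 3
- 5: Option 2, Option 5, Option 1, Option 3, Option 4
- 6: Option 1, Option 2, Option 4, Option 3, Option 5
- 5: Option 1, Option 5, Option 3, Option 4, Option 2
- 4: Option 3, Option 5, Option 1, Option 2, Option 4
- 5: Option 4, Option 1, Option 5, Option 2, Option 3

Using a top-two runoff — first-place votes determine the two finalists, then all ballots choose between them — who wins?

Option 1

Round 1 first-place votes: Option 1 11, Option 2 14, Option 3 4, Option 4 8, Option 5 0. Option 2 and Option 1 advance.
Runoff: Option 2 is ranked above Option 1 on 17 ballots, Option 1 above Option 2 on 20.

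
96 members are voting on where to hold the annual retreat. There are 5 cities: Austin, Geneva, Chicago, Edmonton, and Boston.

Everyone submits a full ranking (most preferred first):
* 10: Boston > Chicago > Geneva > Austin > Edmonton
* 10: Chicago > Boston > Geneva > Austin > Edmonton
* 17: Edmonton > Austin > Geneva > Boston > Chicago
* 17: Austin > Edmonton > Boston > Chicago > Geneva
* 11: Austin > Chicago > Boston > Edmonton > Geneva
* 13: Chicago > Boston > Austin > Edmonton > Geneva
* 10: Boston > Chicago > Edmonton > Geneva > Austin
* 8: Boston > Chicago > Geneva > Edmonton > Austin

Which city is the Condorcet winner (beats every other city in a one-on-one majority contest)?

Boston

Boston vs Austin: 51–45
Boston vs Geneva: 79–17
Boston vs Chicago: 62–34
Boston vs Edmonton: 62–34
Boston beats every other city.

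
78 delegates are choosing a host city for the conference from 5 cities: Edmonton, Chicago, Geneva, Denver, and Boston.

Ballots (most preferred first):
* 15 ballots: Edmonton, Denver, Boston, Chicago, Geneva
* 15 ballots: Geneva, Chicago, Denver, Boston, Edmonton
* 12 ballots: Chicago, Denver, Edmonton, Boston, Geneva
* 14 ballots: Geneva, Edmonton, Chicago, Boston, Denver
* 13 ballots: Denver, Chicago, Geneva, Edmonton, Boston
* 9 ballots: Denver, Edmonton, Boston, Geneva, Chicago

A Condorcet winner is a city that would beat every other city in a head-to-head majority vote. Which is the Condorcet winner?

Chicago vs Edmonton: 40–38
Chicago vs Geneva: 40–38
Chicago vs Denver: 41–37
Chicago vs Boston: 54–24
Chicago beats every other city.

Chicago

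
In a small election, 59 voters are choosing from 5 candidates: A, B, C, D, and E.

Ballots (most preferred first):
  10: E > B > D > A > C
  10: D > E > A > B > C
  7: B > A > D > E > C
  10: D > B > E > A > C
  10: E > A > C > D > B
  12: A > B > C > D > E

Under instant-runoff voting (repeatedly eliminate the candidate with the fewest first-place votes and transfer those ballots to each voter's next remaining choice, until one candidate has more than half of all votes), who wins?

D

Round 1: A 12, B 7, C 0, D 20, E 20. C eliminated.
Round 2: A 12, B 7, D 20, E 20. B eliminated.
Round 3: A 19, D 20, E 20. A eliminated.
Round 4: D 39, E 20. D has a majority (≥30).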